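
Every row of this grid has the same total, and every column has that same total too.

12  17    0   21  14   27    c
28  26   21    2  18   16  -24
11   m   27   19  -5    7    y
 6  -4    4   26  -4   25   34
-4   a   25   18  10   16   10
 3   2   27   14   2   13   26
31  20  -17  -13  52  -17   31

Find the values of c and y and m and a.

Rows 2 and 4 both sum to 87, so that's the common total.
Row 5: -4 + 25 + 18 + 10 + 16 + 10 = 75, so its missing entry is 87 − 75 = 12.
Column 2: 17 + 26 − 4 + 12 + 2 + 20 = 73, so its missing entry is 87 − 73 = 14.
Row 3: 11 + 14 + 27 + 19 − 5 + 7 = 73, so its missing entry is 87 − 73 = 14.
Row 1: 12 + 17 + 0 + 21 + 14 + 27 = 91, so its missing entry is 87 − 91 = -4.

c = -4, y = 14, m = 14, a = 12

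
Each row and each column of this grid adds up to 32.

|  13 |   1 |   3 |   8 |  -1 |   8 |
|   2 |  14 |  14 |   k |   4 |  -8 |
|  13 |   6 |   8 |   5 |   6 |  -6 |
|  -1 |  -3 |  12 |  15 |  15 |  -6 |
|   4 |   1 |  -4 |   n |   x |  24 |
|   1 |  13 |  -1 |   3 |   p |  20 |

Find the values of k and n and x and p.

Row 6: 1 + 13 − 1 + 3 + 20 = 36, so its missing entry is 32 − 36 = -4.
Column 5: -1 + 4 + 6 + 15 − 4 = 20, so its missing entry is 32 − 20 = 12.
Row 2: 2 + 14 + 14 + 4 − 8 = 26, so its missing entry is 32 − 26 = 6.
Row 5: 4 + 1 − 4 + 12 + 24 = 37, so its missing entry is 32 − 37 = -5.

k = 6, n = -5, x = 12, p = -4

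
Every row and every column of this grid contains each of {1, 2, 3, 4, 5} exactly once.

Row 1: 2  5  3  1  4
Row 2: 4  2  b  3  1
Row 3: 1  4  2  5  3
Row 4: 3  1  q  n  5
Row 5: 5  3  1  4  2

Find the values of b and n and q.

For row 2, column 3: row 2 already has {1, 2, 3, 4}; that leaves 5.
Cell (4,3): column 3 already has {1, 2, 3, 5} → 4.
Cell (4,4): row 4 already has {1, 3, 4, 5} → 2.

b = 5, n = 2, q = 4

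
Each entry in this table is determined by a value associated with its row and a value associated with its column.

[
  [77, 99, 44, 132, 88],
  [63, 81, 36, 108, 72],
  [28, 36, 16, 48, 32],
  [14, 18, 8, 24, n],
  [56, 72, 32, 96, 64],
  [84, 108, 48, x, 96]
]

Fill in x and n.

x = 144, n = 16

Each row is a constant multiple of every other row — this is a multiplication table with the headers hidden.
Row 6 is 108/99 = 12/11 times row 1, so its entry in column 4 is 132 × 12/11 = 144.
Row 4 is 18/99 = 2/11 times row 1, so its entry in column 5 is 88 × 2/11 = 16.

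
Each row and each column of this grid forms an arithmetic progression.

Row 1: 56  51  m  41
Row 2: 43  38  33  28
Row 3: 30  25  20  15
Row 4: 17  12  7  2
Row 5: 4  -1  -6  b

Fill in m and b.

Along each row the entries change by -5 per step; down each column they change by -13.
Row 1: from 56 at column 1, stepping by -5 to column 3 gives 46.
Row 5: from 4 at column 1, stepping by -5 to column 4 gives -11.

m = 46, b = -11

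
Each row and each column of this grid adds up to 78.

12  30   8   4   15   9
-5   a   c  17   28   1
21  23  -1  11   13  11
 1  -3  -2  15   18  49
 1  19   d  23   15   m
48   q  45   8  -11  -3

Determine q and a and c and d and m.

q = -9, a = 18, c = 19, d = 9, m = 11

Row 6 has 48 + 45 + 8 − 11 − 3 = 87; the blank must be 78 − 87 = -9.
Column 2 has 30 + 23 − 3 + 19 − 9 = 60; the blank must be 78 − 60 = 18.
Row 2 has -5 + 18 + 17 + 28 + 1 = 59; the blank must be 78 − 59 = 19.
Column 3 has 8 + 19 − 1 − 2 + 45 = 69; the blank must be 78 − 69 = 9.
Row 5 has 1 + 19 + 9 + 23 + 15 = 67; the blank must be 78 − 67 = 11.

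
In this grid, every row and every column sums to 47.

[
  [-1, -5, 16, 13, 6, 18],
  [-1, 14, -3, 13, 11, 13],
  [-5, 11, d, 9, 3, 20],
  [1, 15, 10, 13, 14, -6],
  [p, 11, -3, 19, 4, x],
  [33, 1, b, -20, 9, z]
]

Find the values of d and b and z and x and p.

d = 9, b = 18, z = 6, x = -4, p = 20

The known cells in column 1 total 27, leaving 47 − 27 = 20 for the blank.
The known cells in row 5 total 51, leaving 47 − 51 = -4 for the blank.
The known cells in column 6 total 41, leaving 47 − 41 = 6 for the blank.
The known cells in row 3 total 38, leaving 47 − 38 = 9 for the blank.
The known cells in row 6 total 29, leaving 47 − 29 = 18 for the blank.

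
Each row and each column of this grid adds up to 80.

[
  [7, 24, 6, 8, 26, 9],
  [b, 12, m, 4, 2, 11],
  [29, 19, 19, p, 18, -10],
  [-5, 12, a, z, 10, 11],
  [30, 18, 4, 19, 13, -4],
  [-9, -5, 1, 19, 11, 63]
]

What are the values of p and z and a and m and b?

p = 5, z = 25, a = 27, m = 23, b = 28

Row 3: 29 + 19 + 19 + 18 − 10 = 75, so its missing entry is 80 − 75 = 5.
Column 4: 8 + 4 + 5 + 19 + 19 = 55, so its missing entry is 80 − 55 = 25.
Column 1: 7 + 29 − 5 + 30 − 9 = 52, so its missing entry is 80 − 52 = 28.
Row 2: 28 + 12 + 4 + 2 + 11 = 57, so its missing entry is 80 − 57 = 23.
Row 4: -5 + 12 + 25 + 10 + 11 = 53, so its missing entry is 80 − 53 = 27.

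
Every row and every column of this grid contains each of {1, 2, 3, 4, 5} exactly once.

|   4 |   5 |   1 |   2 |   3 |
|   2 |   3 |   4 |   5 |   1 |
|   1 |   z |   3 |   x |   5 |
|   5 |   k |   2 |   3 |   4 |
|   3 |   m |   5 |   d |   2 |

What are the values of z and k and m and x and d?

At (row 4, col 2): row 4 already has {2, 3, 4, 5}, so the value is 1.
At (row 3, col 4): row 3 is missing {2, 4} and column 4 is missing {1, 4}, so the value is 4.
For row 3, column 2: row 3 already has {1, 3, 4, 5}; that leaves 2.
Cell (5,4): column 4 already has {2, 3, 4, 5} → 1.
For row 5, column 2: row 5 already has {1, 2, 3, 5}; that leaves 4.

z = 2, k = 1, m = 4, x = 4, d = 1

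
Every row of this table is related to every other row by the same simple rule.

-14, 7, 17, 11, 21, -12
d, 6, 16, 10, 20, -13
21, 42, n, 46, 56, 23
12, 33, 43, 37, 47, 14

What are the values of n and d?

The difference between any two rows is the same in every column — this is an addition table with the headers hidden.
Row 3 minus row 1 is 46 − 11 = 35, so its entry in column 3 is 17 + 35 = 52.
Row 2 minus row 1 is 10 − 11 = -1, so its entry in column 1 is -14 + (-1) = -15.

n = 52, d = -15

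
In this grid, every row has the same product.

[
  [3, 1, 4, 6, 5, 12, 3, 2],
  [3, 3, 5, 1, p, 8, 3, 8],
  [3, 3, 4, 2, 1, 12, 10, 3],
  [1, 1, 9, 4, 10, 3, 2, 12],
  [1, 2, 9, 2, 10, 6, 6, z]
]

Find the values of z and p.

z = 2, p = 3

Rows 3 and 4 each multiply to 25920, so every row has product 25920.
Row 5: 1×2×9×2×10×6×6 = 12960, so the missing entry is 25920 ÷ 12960 = 2.
Row 2: 3×3×5×1×8×3×8 = 8640, so the missing entry is 25920 ÷ 8640 = 3.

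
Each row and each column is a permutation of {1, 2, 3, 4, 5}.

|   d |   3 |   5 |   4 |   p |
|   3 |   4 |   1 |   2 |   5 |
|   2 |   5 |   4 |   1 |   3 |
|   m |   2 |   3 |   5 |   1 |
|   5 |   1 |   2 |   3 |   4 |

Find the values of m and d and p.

Cell (1,5): column 5 already has {1, 3, 4, 5} → 2.
At (row 1, col 1): row 1 already has {2, 3, 4, 5}, so the value is 1.
At (row 4, col 1): row 4 already has {1, 2, 3, 5}, so the value is 4.

m = 4, d = 1, p = 2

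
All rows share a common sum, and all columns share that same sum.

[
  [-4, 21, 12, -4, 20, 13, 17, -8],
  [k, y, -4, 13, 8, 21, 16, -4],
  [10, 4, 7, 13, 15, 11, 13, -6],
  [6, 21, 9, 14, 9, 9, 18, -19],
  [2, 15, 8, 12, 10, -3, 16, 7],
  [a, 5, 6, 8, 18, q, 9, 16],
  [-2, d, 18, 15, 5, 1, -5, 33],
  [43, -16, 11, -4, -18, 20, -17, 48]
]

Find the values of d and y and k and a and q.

Rows 1 and 3 both sum to 67, so that's the common total.
Column 6 has 13 + 21 + 11 + 9 − 3 + 1 + 20 = 72; the blank must be 67 − 72 = -5.
Row 7 has -2 + 18 + 15 + 5 + 1 − 5 + 33 = 65; the blank must be 67 − 65 = 2.
Column 2 has 21 + 4 + 21 + 15 + 5 + 2 − 16 = 52; the blank must be 67 − 52 = 15.
Row 6 has 5 + 6 + 8 + 18 − 5 + 9 + 16 = 57; the blank must be 67 − 57 = 10.
Row 2 has 15 − 4 + 13 + 8 + 21 + 16 − 4 = 65; the blank must be 67 − 65 = 2.

d = 2, y = 15, k = 2, a = 10, q = -5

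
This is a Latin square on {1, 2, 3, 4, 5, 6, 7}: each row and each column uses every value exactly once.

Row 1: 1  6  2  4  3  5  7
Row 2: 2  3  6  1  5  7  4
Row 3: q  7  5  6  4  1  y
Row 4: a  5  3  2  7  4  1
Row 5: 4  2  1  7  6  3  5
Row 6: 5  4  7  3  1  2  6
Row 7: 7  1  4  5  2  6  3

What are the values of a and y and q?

a = 6, y = 2, q = 3

For row 3, column 7: column 7 already has {1, 3, 4, 5, 6, 7}; that leaves 2.
Cell (3,1): row 3 already has {1, 2, 4, 5, 6, 7} → 3.
Cell (4,1): row 4 already has {1, 2, 3, 4, 5, 7} → 6.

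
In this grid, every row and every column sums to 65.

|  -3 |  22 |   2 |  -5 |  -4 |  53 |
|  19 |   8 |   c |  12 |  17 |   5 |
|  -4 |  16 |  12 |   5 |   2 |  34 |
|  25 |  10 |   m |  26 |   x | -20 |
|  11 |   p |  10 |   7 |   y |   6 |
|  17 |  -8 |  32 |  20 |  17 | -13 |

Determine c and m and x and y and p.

The known cells in row 2 total 61, leaving 65 − 61 = 4 for the blank.
The known cells in column 3 total 60, leaving 65 − 60 = 5 for the blank.
The known cells in row 4 total 46, leaving 65 − 46 = 19 for the blank.
The known cells in column 5 total 51, leaving 65 − 51 = 14 for the blank.
The known cells in row 5 total 48, leaving 65 − 48 = 17 for the blank.

c = 4, m = 5, x = 19, y = 14, p = 17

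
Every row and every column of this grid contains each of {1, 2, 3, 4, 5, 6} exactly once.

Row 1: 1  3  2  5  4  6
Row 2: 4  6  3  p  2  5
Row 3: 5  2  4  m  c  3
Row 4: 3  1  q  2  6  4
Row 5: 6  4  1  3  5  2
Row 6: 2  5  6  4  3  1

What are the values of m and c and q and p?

Cell (3,5): column 5 already has {2, 3, 4, 5, 6} → 1.
At (row 3, col 4): row 3 already has {1, 2, 3, 4, 5}, so the value is 6.
For row 2, column 4: row 2 already has {2, 3, 4, 5, 6}; that leaves 1.
At (row 4, col 3): row 4 already has {1, 2, 3, 4, 6}, so the value is 5.

m = 6, c = 1, q = 5, p = 1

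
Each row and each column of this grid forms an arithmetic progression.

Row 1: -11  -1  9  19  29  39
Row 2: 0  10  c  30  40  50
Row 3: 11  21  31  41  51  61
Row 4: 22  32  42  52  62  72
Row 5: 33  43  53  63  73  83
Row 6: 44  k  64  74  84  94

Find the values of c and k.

Along each row the entries change by 10 per step; down each column they change by 11.
Row 2: from 0 at column 1, stepping by 10 to column 3 gives 20.
Row 6: from 44 at column 1, stepping by 10 to column 2 gives 54.

c = 20, k = 54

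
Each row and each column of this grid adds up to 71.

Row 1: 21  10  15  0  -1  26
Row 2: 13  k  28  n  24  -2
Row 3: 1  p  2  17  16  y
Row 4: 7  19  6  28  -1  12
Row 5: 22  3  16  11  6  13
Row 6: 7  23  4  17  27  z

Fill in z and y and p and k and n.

Row 6 has 7 + 23 + 4 + 17 + 27 = 78; the blank must be 71 − 78 = -7.
Column 6 has 26 − 2 + 12 + 13 − 7 = 42; the blank must be 71 − 42 = 29.
Row 3 has 1 + 2 + 17 + 16 + 29 = 65; the blank must be 71 − 65 = 6.
Column 2 has 10 + 6 + 19 + 3 + 23 = 61; the blank must be 71 − 61 = 10.
Row 2 has 13 + 10 + 28 + 24 − 2 = 73; the blank must be 71 − 73 = -2.

z = -7, y = 29, p = 6, k = 10, n = -2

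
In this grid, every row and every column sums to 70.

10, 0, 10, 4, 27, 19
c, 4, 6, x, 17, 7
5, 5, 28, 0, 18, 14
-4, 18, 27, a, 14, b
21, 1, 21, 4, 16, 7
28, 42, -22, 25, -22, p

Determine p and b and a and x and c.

p = 19, b = 4, a = 11, x = 26, c = 10

The known cells in row 6 total 51, leaving 70 − 51 = 19 for the blank.
The known cells in column 1 total 60, leaving 70 − 60 = 10 for the blank.
The known cells in row 2 total 44, leaving 70 − 44 = 26 for the blank.
The known cells in column 4 total 59, leaving 70 − 59 = 11 for the blank.
The known cells in row 4 total 66, leaving 70 − 66 = 4 for the blank.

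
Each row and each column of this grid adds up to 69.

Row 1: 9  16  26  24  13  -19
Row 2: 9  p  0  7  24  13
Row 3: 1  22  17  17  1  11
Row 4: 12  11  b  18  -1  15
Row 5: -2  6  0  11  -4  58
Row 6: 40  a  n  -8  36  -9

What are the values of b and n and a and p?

b = 14, n = 12, a = -2, p = 16

Row 2: 9 + 0 + 7 + 24 + 13 = 53, so its missing entry is 69 − 53 = 16.
Row 4: 12 + 11 + 18 − 1 + 15 = 55, so its missing entry is 69 − 55 = 14.
Column 2: 16 + 16 + 22 + 11 + 6 = 71, so its missing entry is 69 − 71 = -2.
Row 6: 40 − 2 − 8 + 36 − 9 = 57, so its missing entry is 69 − 57 = 12.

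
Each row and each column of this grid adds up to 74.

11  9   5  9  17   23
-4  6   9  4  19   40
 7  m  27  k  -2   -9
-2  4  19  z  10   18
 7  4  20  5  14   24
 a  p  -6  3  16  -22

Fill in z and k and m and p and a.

z = 25, k = 28, m = 23, p = 28, a = 55

The known cells in row 4 total 49, leaving 74 − 49 = 25 for the blank.
The known cells in column 4 total 46, leaving 74 − 46 = 28 for the blank.
The known cells in row 3 total 51, leaving 74 − 51 = 23 for the blank.
The known cells in column 2 total 46, leaving 74 − 46 = 28 for the blank.
The known cells in row 6 total 19, leaving 74 − 19 = 55 for the blank.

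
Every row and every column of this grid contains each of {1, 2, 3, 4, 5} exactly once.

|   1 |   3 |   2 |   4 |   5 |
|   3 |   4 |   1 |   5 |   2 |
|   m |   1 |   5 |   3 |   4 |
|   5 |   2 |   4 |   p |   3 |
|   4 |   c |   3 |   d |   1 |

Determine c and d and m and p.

At (row 3, col 1): row 3 already has {1, 3, 4, 5}, so the value is 2.
Cell (4,4): row 4 already has {2, 3, 4, 5} → 1.
Cell (5,2): column 2 already has {1, 2, 3, 4} → 5.
Cell (5,4): row 5 already has {1, 3, 4, 5} → 2.

c = 5, d = 2, m = 2, p = 1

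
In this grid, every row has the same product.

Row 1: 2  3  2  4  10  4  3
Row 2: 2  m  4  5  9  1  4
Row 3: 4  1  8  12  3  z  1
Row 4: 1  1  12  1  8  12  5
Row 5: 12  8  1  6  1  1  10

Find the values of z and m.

z = 5, m = 4

Rows 1 and 4 each multiply to 5760, so every row has product 5760.
Row 3: 4×1×8×12×3×1 = 1152, so the missing entry is 5760 ÷ 1152 = 5.
Row 2: 2×4×5×9×1×4 = 1440, so the missing entry is 5760 ÷ 1440 = 4.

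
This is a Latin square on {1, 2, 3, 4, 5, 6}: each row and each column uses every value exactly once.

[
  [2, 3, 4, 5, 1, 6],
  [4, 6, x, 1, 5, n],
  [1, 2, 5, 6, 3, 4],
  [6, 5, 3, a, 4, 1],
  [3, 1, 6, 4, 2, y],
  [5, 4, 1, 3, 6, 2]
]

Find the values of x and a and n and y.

For row 5, column 6: row 5 already has {1, 2, 3, 4, 6}; that leaves 5.
Cell (2,3): column 3 already has {1, 3, 4, 5, 6} → 2.
Cell (4,4): row 4 already has {1, 3, 4, 5, 6} → 2.
At (row 2, col 6): row 2 already has {1, 2, 4, 5, 6}, so the value is 3.

x = 2, a = 2, n = 3, y = 5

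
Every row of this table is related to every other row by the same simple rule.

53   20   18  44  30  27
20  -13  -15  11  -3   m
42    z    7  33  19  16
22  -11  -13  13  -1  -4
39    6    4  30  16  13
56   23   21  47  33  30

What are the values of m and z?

m = -6, z = 9

The difference between any two rows is the same in every column — this is an addition table with the headers hidden.
Row 2 minus row 1 is 20 − 53 = -33, so its entry in column 6 is 27 + (-33) = -6.
Row 3 minus row 1 is 42 − 53 = -11, so its entry in column 2 is 20 + (-11) = 9.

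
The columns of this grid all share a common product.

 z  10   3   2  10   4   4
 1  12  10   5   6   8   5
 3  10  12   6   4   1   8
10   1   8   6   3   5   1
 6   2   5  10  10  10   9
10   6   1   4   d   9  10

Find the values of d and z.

d = 2, z = 8

Columns 3 and 6 each multiply to 14400, so every column has product 14400.
Column 5: 10×6×4×3×10 = 7200, so the missing entry is 14400 ÷ 7200 = 2.
Column 1: 1×3×10×6×10 = 1800, so the missing entry is 14400 ÷ 1800 = 8.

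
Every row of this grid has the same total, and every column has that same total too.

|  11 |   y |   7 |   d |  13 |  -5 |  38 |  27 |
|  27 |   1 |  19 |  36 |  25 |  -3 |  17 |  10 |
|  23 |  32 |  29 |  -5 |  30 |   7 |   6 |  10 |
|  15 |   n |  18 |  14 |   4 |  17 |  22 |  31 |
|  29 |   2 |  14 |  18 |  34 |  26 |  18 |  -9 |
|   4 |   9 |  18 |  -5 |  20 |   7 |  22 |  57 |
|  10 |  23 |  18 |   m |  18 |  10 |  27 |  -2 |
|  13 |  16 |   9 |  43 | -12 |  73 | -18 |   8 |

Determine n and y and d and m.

n = 11, y = 38, d = 3, m = 28

Rows 2 and 3 both sum to 132, so that's the common total.
Row 4 has 15 + 18 + 14 + 4 + 17 + 22 + 31 = 121; the blank must be 132 − 121 = 11.
Row 7 has 10 + 23 + 18 + 18 + 10 + 27 − 2 = 104; the blank must be 132 − 104 = 28.
Column 4 has 36 − 5 + 14 + 18 − 5 + 28 + 43 = 129; the blank must be 132 − 129 = 3.
Row 1 has 11 + 7 + 3 + 13 − 5 + 38 + 27 = 94; the blank must be 132 − 94 = 38.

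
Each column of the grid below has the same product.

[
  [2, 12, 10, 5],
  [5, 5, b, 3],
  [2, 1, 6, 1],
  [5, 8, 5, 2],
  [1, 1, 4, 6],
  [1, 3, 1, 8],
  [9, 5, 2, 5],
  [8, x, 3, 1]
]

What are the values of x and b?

x = 1, b = 1

Columns 1 and 4 each multiply to 7200, so every column has product 7200.
Column 2: 12×5×1×8×1×3×5 = 7200, so the missing entry is 7200 ÷ 7200 = 1.
Column 3: 10×6×5×4×1×2×3 = 7200, so the missing entry is 7200 ÷ 7200 = 1.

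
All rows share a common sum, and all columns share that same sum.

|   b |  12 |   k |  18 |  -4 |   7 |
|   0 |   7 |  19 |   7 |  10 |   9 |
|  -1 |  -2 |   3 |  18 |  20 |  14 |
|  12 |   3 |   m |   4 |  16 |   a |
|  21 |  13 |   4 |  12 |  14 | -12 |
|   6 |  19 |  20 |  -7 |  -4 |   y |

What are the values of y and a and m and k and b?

y = 18, a = 16, m = 1, k = 5, b = 14

Rows 2 and 3 both sum to 52, so that's the common total.
The known cells in row 6 total 34, leaving 52 − 34 = 18 for the blank.
The known cells in column 1 total 38, leaving 52 − 38 = 14 for the blank.
The known cells in row 1 total 47, leaving 52 − 47 = 5 for the blank.
The known cells in column 3 total 51, leaving 52 − 51 = 1 for the blank.
The known cells in row 4 total 36, leaving 52 − 36 = 16 for the blank.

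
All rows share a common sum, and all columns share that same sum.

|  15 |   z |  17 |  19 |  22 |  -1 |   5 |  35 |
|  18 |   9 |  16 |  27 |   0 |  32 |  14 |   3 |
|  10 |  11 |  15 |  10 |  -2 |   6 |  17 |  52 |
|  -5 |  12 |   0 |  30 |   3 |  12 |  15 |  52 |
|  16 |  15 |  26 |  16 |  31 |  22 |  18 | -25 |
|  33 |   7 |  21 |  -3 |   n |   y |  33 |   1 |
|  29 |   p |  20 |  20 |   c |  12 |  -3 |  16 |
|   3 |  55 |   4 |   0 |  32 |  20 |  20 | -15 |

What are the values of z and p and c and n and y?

z = 7, p = 3, c = 22, n = 11, y = 16

Rows 2 and 3 both sum to 119, so that's the common total.
Row 1 has 15 + 17 + 19 + 22 − 1 + 5 + 35 = 112; the blank must be 119 − 112 = 7.
Column 6 has -1 + 32 + 6 + 12 + 22 + 12 + 20 = 103; the blank must be 119 − 103 = 16.
Column 2 has 7 + 9 + 11 + 12 + 15 + 7 + 55 = 116; the blank must be 119 − 116 = 3.
Row 6 has 33 + 7 + 21 − 3 + 16 + 33 + 1 = 108; the blank must be 119 − 108 = 11.
Row 7 has 29 + 3 + 20 + 20 + 12 − 3 + 16 = 97; the blank must be 119 − 97 = 22.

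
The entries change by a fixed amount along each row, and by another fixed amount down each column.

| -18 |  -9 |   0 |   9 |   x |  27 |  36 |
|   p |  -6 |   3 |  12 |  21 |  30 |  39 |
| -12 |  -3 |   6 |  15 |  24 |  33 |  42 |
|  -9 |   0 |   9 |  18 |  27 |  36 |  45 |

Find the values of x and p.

Along each row the entries change by 9 per step; down each column they change by 3.
Row 1: from -18 at column 1, stepping by 9 to column 5 gives 18.
Row 2: from -6 at column 2, stepping by 9 to column 1 gives -15.

x = 18, p = -15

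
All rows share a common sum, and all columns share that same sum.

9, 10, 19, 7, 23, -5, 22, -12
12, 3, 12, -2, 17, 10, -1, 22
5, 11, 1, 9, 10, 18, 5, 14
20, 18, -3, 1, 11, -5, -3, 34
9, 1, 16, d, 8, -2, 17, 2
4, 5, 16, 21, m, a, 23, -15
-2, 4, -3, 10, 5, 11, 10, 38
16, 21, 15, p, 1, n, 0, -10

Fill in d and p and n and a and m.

d = 22, p = 5, n = 25, a = 21, m = -2

Rows 1 and 2 both sum to 73, so that's the common total.
Row 5 has 9 + 1 + 16 + 8 − 2 + 17 + 2 = 51; the blank must be 73 − 51 = 22.
Column 5 has 23 + 17 + 10 + 11 + 8 + 5 + 1 = 75; the blank must be 73 − 75 = -2.
Row 6 has 4 + 5 + 16 + 21 − 2 + 23 − 15 = 52; the blank must be 73 − 52 = 21.
Column 4 has 7 − 2 + 9 + 1 + 22 + 21 + 10 = 68; the blank must be 73 − 68 = 5.
Row 8 has 16 + 21 + 15 + 5 + 1 + 0 − 10 = 48; the blank must be 73 − 48 = 25.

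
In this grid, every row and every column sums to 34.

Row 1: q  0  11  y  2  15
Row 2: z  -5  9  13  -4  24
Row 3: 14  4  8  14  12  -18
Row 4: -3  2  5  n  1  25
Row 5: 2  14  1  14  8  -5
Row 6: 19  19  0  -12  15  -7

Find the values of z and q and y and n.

The known cells in row 2 total 37, leaving 34 − 37 = -3 for the blank.
The known cells in row 4 total 30, leaving 34 − 30 = 4 for the blank.
The known cells in column 4 total 33, leaving 34 − 33 = 1 for the blank.
The known cells in row 1 total 29, leaving 34 − 29 = 5 for the blank.

z = -3, q = 5, y = 1, n = 4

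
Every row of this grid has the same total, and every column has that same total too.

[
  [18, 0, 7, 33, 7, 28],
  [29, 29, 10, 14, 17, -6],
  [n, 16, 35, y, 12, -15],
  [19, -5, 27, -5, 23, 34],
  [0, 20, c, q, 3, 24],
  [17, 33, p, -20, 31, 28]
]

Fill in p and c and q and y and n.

p = 4, c = 10, q = 36, y = 35, n = 10

Rows 1 and 2 both sum to 93, so that's the common total.
The known cells in column 1 total 83, leaving 93 − 83 = 10 for the blank.
The known cells in row 3 total 58, leaving 93 − 58 = 35 for the blank.
The known cells in column 4 total 57, leaving 93 − 57 = 36 for the blank.
The known cells in row 5 total 83, leaving 93 − 83 = 10 for the blank.
The known cells in row 6 total 89, leaving 93 − 89 = 4 for the blank.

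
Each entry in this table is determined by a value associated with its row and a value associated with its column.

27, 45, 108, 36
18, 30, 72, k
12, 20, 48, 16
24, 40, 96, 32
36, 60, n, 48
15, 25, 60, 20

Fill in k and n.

Each row is a constant multiple of every other row — this is a multiplication table with the headers hidden.
Row 2 is 18/27 = 2/3 times row 1, so its entry in column 4 is 36 × 2/3 = 24.
Row 5 is 36/27 = 4/3 times row 1, so its entry in column 3 is 108 × 4/3 = 144.

k = 24, n = 144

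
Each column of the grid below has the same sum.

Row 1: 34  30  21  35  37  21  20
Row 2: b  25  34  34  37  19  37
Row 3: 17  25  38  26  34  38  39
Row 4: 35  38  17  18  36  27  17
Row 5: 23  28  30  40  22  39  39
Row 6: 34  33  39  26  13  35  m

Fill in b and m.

b = 36, m = 27

Columns 2 and 6 both add up to 179, so every column sums to 179.
Column 1: 34 + 17 + 35 + 23 + 34 = 143, so the missing entry is 179 − 143 = 36.
Column 7: 20 + 37 + 39 + 17 + 39 = 152, so the missing entry is 179 − 152 = 27.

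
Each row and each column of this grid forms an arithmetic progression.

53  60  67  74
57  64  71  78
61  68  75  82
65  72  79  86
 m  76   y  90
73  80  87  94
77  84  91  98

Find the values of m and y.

Along each row the entries change by 7 per step; down each column they change by 4.
Row 5: from 76 at column 2, stepping by 7 to column 1 gives 69.
Row 5: from 76 at column 2, stepping by 7 to column 3 gives 83.

m = 69, y = 83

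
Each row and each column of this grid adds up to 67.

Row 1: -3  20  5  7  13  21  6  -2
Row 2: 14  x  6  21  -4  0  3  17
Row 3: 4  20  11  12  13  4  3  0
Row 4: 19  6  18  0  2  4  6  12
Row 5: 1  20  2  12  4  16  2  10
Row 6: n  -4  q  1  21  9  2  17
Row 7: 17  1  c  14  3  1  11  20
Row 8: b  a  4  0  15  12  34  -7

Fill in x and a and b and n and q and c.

x = 10, a = -6, b = 15, n = 0, q = 21, c = 0

The known cells in row 7 total 67, leaving 67 − 67 = 0 for the blank.
The known cells in row 2 total 57, leaving 67 − 57 = 10 for the blank.
The known cells in column 2 total 73, leaving 67 − 73 = -6 for the blank.
The known cells in row 8 total 52, leaving 67 − 52 = 15 for the blank.
The known cells in column 1 total 67, leaving 67 − 67 = 0 for the blank.
The known cells in row 6 total 46, leaving 67 − 46 = 21 for the blank.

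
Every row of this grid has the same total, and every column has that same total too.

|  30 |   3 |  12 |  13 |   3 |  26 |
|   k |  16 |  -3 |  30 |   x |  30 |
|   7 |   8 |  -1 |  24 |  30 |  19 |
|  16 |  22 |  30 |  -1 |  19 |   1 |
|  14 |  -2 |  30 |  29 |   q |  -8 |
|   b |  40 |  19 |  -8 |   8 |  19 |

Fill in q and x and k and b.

q = 24, x = 3, k = 11, b = 9

Rows 1 and 3 both sum to 87, so that's the common total.
Row 5 has 14 − 2 + 30 + 29 − 8 = 63; the blank must be 87 − 63 = 24.
Row 6 has 40 + 19 − 8 + 8 + 19 = 78; the blank must be 87 − 78 = 9.
Column 1 has 30 + 7 + 16 + 14 + 9 = 76; the blank must be 87 − 76 = 11.
Row 2 has 11 + 16 − 3 + 30 + 30 = 84; the blank must be 87 − 84 = 3.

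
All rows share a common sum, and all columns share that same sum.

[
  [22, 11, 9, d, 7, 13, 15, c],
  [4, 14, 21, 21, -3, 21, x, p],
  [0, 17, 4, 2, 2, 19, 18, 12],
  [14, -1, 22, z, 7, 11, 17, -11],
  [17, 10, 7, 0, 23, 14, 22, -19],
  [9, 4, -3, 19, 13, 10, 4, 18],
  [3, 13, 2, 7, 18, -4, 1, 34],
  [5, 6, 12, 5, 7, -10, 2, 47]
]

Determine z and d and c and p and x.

z = 15, d = 5, c = -8, p = 1, x = -5

Rows 3 and 5 both sum to 74, so that's the common total.
Row 4 has 14 − 1 + 22 + 7 + 11 + 17 − 11 = 59; the blank must be 74 − 59 = 15.
Column 4 has 21 + 2 + 15 + 0 + 19 + 7 + 5 = 69; the blank must be 74 − 69 = 5.
Row 1 has 22 + 11 + 9 + 5 + 7 + 13 + 15 = 82; the blank must be 74 − 82 = -8.
Column 8 has -8 + 12 − 11 − 19 + 18 + 34 + 47 = 73; the blank must be 74 − 73 = 1.
Row 2 has 4 + 14 + 21 + 21 − 3 + 21 + 1 = 79; the blank must be 74 − 79 = -5.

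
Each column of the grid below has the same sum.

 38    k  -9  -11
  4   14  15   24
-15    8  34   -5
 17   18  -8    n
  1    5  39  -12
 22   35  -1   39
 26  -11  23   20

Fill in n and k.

Column 1 sums to 93 and so does column 3; that's the common total.
In column 4 the known cells total 55, leaving 93 − 55 = 38.
In column 2 the known cells total 69, leaving 93 − 69 = 24.

n = 38, k = 24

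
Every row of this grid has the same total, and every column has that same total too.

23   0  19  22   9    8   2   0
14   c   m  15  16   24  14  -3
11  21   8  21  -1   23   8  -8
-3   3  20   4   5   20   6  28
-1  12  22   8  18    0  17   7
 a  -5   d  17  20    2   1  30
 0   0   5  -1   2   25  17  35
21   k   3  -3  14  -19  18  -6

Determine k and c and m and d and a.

Rows 1 and 3 both sum to 83, so that's the common total.
Row 8: 21 + 3 − 3 + 14 − 19 + 18 − 6 = 28, so its missing entry is 83 − 28 = 55.
Column 2: 0 + 21 + 3 + 12 − 5 + 0 + 55 = 86, so its missing entry is 83 − 86 = -3.
Row 2: 14 − 3 + 15 + 16 + 24 + 14 − 3 = 77, so its missing entry is 83 − 77 = 6.
Column 1: 23 + 14 + 11 − 3 − 1 + 0 + 21 = 65, so its missing entry is 83 − 65 = 18.
Row 6: 18 − 5 + 17 + 20 + 2 + 1 + 30 = 83, so its missing entry is 83 − 83 = 0.

k = 55, c = -3, m = 6, d = 0, a = 18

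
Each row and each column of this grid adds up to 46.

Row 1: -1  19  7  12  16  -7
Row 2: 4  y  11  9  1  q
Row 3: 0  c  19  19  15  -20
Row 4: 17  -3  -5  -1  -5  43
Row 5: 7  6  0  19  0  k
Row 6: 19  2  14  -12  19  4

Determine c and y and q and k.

Row 5: 7 + 6 + 0 + 19 + 0 = 32, so its missing entry is 46 − 32 = 14.
Row 3: 0 + 19 + 19 + 15 − 20 = 33, so its missing entry is 46 − 33 = 13.
Column 2: 19 + 13 − 3 + 6 + 2 = 37, so its missing entry is 46 − 37 = 9.
Row 2: 4 + 9 + 11 + 9 + 1 = 34, so its missing entry is 46 − 34 = 12.

c = 13, y = 9, q = 12, k = 14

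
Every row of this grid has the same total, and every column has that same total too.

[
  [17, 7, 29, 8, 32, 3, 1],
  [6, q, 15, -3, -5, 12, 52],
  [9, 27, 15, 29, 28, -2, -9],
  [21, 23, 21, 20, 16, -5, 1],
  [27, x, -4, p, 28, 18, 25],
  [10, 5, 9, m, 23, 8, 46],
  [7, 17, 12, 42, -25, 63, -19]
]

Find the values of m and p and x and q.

Rows 1 and 3 both sum to 97, so that's the common total.
The known cells in row 6 total 101, leaving 97 − 101 = -4 for the blank.
The known cells in row 2 total 77, leaving 97 − 77 = 20 for the blank.
The known cells in column 2 total 99, leaving 97 − 99 = -2 for the blank.
The known cells in row 5 total 92, leaving 97 − 92 = 5 for the blank.

m = -4, p = 5, x = -2, q = 20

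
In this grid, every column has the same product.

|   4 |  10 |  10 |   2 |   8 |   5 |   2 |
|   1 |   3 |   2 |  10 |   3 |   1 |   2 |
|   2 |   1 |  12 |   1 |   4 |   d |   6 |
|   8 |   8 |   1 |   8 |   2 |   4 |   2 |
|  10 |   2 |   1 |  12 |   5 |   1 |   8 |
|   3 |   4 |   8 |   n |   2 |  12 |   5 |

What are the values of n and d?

Columns 2 and 7 each multiply to 1920, so every column has product 1920.
Column 4: 2×10×1×8×12 = 1920, so the missing entry is 1920 ÷ 1920 = 1.
Column 6: 5×1×4×1×12 = 240, so the missing entry is 1920 ÷ 240 = 8.

n = 1, d = 8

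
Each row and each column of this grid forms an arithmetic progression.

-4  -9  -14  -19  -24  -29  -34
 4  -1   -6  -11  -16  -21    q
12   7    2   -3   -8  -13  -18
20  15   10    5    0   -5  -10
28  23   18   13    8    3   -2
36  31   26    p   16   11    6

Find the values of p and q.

p = 21, q = -26

Along each row the entries change by -5 per step; down each column they change by 8.
Row 6: from 36 at column 1, stepping by -5 to column 4 gives 21.
Row 2: from 4 at column 1, stepping by -5 to column 7 gives -26.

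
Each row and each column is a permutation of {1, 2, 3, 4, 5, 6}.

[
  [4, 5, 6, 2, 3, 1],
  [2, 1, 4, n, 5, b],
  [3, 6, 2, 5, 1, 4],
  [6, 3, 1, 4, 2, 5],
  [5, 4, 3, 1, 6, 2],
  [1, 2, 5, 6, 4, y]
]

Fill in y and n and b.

y = 3, n = 3, b = 6

For row 6, column 6: row 6 already has {1, 2, 4, 5, 6}; that leaves 3.
For row 2, column 4: column 4 already has {1, 2, 4, 5, 6}; that leaves 3.
At (row 2, col 6): row 2 already has {1, 2, 3, 4, 5}, so the value is 6.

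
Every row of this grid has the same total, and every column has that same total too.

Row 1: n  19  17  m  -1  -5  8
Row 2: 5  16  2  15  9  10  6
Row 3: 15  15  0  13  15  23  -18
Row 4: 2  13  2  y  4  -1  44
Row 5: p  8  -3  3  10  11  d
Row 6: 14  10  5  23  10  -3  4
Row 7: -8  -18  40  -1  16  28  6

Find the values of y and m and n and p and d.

y = -1, m = 11, n = 14, p = 21, d = 13

Rows 2 and 3 both sum to 63, so that's the common total.
The known cells in column 7 total 50, leaving 63 − 50 = 13 for the blank.
The known cells in row 5 total 42, leaving 63 − 42 = 21 for the blank.
The known cells in column 1 total 49, leaving 63 − 49 = 14 for the blank.
The known cells in row 1 total 52, leaving 63 − 52 = 11 for the blank.
The known cells in row 4 total 64, leaving 63 − 64 = -1 for the blank.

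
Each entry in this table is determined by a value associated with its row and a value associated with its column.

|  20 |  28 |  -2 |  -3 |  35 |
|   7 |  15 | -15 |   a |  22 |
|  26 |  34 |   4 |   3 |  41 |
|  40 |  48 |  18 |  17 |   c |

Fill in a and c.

a = -16, c = 55

The difference between any two rows is the same in every column — this is an addition table with the headers hidden.
Row 2 minus row 1 is 7 − 20 = -13, so its entry in column 4 is -3 + (-13) = -16.
Row 4 minus row 1 is 40 − 20 = 20, so its entry in column 5 is 35 + 20 = 55.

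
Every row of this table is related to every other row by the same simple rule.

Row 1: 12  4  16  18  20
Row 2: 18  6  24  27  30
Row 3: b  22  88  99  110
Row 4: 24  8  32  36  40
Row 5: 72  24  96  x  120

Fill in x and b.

Each row is a constant multiple of every other row — this is a multiplication table with the headers hidden.
Row 5 is 120/20 = 6/1 times row 1, so its entry in column 4 is 18 × 6/1 = 108.
Row 3 is 110/20 = 11/2 times row 1, so its entry in column 1 is 12 × 11/2 = 66.

x = 108, b = 66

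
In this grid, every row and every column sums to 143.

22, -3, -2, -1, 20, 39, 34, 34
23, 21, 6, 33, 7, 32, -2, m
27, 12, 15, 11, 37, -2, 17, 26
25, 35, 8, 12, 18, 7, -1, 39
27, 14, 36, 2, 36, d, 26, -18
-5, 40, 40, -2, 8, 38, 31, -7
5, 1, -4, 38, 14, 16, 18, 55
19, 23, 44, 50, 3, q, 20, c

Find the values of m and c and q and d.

The known cells in row 5 total 123, leaving 143 − 123 = 20 for the blank.
The known cells in row 2 total 120, leaving 143 − 120 = 23 for the blank.
The known cells in column 8 total 152, leaving 143 − 152 = -9 for the blank.
The known cells in row 8 total 150, leaving 143 − 150 = -7 for the blank.

m = 23, c = -9, q = -7, d = 20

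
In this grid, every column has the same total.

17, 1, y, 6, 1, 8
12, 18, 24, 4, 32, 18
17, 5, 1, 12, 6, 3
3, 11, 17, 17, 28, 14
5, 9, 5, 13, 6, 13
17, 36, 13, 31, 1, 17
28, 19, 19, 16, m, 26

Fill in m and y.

The complete columns each total 99.
Column 5 is missing 99 − 74 = 25 (since 1 + 32 + 6 + 28 + 6 + 1 = 74).
Column 3 is missing 99 − 79 = 20 (since 24 + 1 + 17 + 5 + 13 + 19 = 79).

m = 25, y = 20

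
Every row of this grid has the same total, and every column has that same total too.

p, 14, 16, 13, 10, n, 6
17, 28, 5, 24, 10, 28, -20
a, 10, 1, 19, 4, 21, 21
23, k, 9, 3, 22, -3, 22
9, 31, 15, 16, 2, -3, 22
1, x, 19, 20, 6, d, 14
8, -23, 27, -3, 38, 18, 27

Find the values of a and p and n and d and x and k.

a = 16, p = 18, n = 15, d = 16, x = 16, k = 16

Rows 2 and 5 both sum to 92, so that's the common total.
Row 4: 23 + 9 + 3 + 22 − 3 + 22 = 76, so its missing entry is 92 − 76 = 16.
Row 3: 10 + 1 + 19 + 4 + 21 + 21 = 76, so its missing entry is 92 − 76 = 16.
Column 1: 17 + 16 + 23 + 9 + 1 + 8 = 74, so its missing entry is 92 − 74 = 18.
Column 2: 14 + 28 + 10 + 16 + 31 − 23 = 76, so its missing entry is 92 − 76 = 16.
Row 6: 1 + 16 + 19 + 20 + 6 + 14 = 76, so its missing entry is 92 − 76 = 16.
Row 1: 18 + 14 + 16 + 13 + 10 + 6 = 77, so its missing entry is 92 − 77 = 15.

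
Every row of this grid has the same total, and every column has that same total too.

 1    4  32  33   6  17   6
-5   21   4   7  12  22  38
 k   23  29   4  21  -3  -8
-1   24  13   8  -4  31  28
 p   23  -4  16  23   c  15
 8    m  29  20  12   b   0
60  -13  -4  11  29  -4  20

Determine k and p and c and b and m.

Rows 1 and 2 both sum to 99, so that's the common total.
The known cells in row 3 total 66, leaving 99 − 66 = 33 for the blank.
The known cells in column 1 total 96, leaving 99 − 96 = 3 for the blank.
The known cells in column 2 total 82, leaving 99 − 82 = 17 for the blank.
The known cells in row 6 total 86, leaving 99 − 86 = 13 for the blank.
The known cells in row 5 total 76, leaving 99 − 76 = 23 for the blank.

k = 33, p = 3, c = 23, b = 13, m = 17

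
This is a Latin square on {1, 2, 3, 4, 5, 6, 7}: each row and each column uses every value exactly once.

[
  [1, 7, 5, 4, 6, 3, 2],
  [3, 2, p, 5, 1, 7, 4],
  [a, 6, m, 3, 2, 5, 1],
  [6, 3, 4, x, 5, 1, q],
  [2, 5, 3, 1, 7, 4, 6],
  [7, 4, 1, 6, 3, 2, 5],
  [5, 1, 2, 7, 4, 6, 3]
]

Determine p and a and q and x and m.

p = 6, a = 4, q = 7, x = 2, m = 7

Cell (2,3): row 2 already has {1, 2, 3, 4, 5, 7} → 6.
At (row 3, col 3): column 3 already has {1, 2, 3, 4, 5, 6}, so the value is 7.
At (row 3, col 1): row 3 already has {1, 2, 3, 5, 6, 7}, so the value is 4.
Cell (4,4): column 4 already has {1, 3, 4, 5, 6, 7} → 2.
At (row 4, col 7): row 4 already has {1, 2, 3, 4, 5, 6}, so the value is 7.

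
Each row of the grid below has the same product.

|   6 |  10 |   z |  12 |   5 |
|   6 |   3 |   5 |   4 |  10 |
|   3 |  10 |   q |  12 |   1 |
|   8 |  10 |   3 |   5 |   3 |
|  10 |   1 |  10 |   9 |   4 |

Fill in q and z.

Rows 4 and 5 each multiply to 3600, so every row has product 3600.
Row 3: 3×10×12×1 = 360, so the missing entry is 3600 ÷ 360 = 10.
Row 1: 6×10×12×5 = 3600, so the missing entry is 3600 ÷ 3600 = 1.

q = 10, z = 1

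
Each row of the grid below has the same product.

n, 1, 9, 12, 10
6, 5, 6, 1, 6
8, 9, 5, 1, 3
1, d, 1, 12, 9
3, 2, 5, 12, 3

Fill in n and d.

Rows 3 and 5 each multiply to 1080, so every row has product 1080.
Row 1: 1×9×12×10 = 1080, so the missing entry is 1080 ÷ 1080 = 1.
Row 4: 1×1×12×9 = 108, so the missing entry is 1080 ÷ 108 = 10.

n = 1, d = 10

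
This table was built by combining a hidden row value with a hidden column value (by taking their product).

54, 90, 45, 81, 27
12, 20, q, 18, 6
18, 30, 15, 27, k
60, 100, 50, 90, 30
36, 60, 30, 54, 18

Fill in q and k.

Each row is a constant multiple of every other row — this is a multiplication table with the headers hidden.
Row 2 is 20/90 = 2/9 times row 1, so its entry in column 3 is 45 × 2/9 = 10.
Row 3 is 30/90 = 1/3 times row 1, so its entry in column 5 is 27 × 1/3 = 9.

q = 10, k = 9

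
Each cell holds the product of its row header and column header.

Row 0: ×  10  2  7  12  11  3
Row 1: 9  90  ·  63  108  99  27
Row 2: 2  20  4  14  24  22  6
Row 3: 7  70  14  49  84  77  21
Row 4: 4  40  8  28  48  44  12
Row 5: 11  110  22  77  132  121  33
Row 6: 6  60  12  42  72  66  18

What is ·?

9 × 2 = 18.

18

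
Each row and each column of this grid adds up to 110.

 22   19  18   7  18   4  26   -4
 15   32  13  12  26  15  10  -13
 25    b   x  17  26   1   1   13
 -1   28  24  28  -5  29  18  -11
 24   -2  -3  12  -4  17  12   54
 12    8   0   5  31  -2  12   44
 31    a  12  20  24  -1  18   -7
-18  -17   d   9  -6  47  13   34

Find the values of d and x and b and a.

The known cells in row 7 total 97, leaving 110 − 97 = 13 for the blank.
The known cells in column 2 total 81, leaving 110 − 81 = 29 for the blank.
The known cells in row 8 total 62, leaving 110 − 62 = 48 for the blank.
The known cells in row 3 total 112, leaving 110 − 112 = -2 for the blank.

d = 48, x = -2, b = 29, a = 13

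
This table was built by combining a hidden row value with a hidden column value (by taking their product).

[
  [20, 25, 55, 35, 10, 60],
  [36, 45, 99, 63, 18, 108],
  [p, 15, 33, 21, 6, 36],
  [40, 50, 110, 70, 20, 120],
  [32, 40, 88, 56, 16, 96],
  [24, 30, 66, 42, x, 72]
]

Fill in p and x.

p = 12, x = 12

Each row is a constant multiple of every other row — this is a multiplication table with the headers hidden.
Row 3 is 21/35 = 3/5 times row 1, so its entry in column 1 is 20 × 3/5 = 12.
Row 6 is 42/35 = 6/5 times row 1, so its entry in column 5 is 10 × 6/5 = 12.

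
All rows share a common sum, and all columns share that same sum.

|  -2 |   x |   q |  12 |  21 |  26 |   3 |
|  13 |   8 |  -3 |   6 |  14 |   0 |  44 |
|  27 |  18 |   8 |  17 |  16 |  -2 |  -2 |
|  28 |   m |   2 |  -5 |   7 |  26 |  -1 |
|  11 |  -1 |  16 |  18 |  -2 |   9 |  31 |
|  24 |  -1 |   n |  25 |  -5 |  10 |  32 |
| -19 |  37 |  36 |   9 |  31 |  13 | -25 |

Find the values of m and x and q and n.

Rows 2 and 3 both sum to 82, so that's the common total.
The known cells in row 4 total 57, leaving 82 − 57 = 25 for the blank.
The known cells in row 6 total 85, leaving 82 − 85 = -3 for the blank.
The known cells in column 3 total 56, leaving 82 − 56 = 26 for the blank.
The known cells in row 1 total 86, leaving 82 − 86 = -4 for the blank.

m = 25, x = -4, q = 26, n = -3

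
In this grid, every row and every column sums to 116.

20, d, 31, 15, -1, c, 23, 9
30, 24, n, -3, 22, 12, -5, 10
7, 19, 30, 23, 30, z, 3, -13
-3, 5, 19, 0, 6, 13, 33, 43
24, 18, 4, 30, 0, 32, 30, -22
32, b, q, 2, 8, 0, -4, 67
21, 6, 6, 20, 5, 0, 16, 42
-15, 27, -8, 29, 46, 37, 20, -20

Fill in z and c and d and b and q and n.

The known cells in row 2 total 90, leaving 116 − 90 = 26 for the blank.
The known cells in row 3 total 99, leaving 116 − 99 = 17 for the blank.
The known cells in column 6 total 111, leaving 116 − 111 = 5 for the blank.
The known cells in row 1 total 102, leaving 116 − 102 = 14 for the blank.
The known cells in column 2 total 113, leaving 116 − 113 = 3 for the blank.
The known cells in row 6 total 108, leaving 116 − 108 = 8 for the blank.

z = 17, c = 5, d = 14, b = 3, q = 8, n = 26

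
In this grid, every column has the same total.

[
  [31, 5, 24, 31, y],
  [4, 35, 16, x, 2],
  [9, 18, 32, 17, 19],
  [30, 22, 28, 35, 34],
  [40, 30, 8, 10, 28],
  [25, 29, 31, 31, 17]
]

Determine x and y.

x = 15, y = 39

Column 1 sums to 139 and so does column 2; that's the common total.
In column 4 the known cells total 124, leaving 139 − 124 = 15.
In column 5 the known cells total 100, leaving 139 − 100 = 39.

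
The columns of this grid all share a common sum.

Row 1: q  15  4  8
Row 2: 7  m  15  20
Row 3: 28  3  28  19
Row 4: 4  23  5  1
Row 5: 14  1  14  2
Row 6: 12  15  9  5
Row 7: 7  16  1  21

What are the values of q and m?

Column 3 sums to 76 and so does column 4; that's the common total.
In column 1 the known cells total 72, leaving 76 − 72 = 4.
In column 2 the known cells total 73, leaving 76 − 73 = 3.

q = 4, m = 3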